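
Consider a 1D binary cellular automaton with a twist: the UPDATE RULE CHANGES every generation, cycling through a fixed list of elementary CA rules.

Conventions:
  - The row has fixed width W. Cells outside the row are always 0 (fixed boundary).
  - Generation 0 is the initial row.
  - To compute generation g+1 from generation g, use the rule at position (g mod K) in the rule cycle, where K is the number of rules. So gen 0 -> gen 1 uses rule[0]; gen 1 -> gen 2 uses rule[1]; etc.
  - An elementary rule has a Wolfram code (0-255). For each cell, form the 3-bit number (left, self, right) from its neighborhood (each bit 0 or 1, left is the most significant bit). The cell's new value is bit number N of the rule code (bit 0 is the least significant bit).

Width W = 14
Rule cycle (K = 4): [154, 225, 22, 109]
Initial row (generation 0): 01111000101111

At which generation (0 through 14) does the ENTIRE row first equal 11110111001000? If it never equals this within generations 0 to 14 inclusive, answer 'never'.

Gen 0: 01111000101111
Gen 1 (rule 154): 11110101001110
Gen 2 (rule 225): 01111010000110
Gen 3 (rule 22): 10000011001001
Gen 4 (rule 109): 10111011001001
Gen 5 (rule 154): 00110010110110
Gen 6 (rule 225): 10010001011010
Gen 7 (rule 22): 11111011000011
Gen 8 (rule 109): 10001111011011
Gen 9 (rule 154): 01011110010010
Gen 10 (rule 225): 00101110000000
Gen 11 (rule 22): 01100001000000
Gen 12 (rule 109): 01101101011111
Gen 13 (rule 154): 11001000011110
Gen 14 (rule 225): 01000011001110

Answer: never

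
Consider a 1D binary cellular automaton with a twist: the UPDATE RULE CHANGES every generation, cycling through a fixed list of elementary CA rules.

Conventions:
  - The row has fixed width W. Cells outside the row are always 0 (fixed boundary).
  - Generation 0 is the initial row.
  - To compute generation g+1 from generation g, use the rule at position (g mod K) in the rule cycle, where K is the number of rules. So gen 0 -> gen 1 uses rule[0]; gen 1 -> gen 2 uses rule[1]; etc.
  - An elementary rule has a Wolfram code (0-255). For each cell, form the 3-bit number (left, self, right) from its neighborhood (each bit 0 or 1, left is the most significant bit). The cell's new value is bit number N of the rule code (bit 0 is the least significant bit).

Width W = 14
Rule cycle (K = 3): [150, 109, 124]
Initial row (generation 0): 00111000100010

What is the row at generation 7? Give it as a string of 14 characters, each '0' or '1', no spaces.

Answer: 01111100011110

Derivation:
Gen 0: 00111000100010
Gen 1 (rule 150): 01010101110111
Gen 2 (rule 109): 01111111011101
Gen 3 (rule 124): 01000001110111
Gen 4 (rule 150): 11100010100010
Gen 5 (rule 109): 10101011101010
Gen 6 (rule 124): 11111110111111
Gen 7 (rule 150): 01111100011110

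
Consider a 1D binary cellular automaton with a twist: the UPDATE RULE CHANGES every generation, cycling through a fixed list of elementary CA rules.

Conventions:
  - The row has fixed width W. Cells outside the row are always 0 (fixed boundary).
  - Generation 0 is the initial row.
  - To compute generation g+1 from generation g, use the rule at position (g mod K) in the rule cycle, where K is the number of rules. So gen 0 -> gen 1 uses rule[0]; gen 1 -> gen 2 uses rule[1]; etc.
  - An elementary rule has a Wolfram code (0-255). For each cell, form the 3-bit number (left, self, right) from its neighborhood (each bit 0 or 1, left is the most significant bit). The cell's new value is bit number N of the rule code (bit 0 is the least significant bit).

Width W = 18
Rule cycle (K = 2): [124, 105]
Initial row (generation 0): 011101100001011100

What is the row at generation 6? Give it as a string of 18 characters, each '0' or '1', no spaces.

Gen 0: 011101100001011100
Gen 1 (rule 124): 010111110001110110
Gen 2 (rule 105): 001100010101011110
Gen 3 (rule 124): 001110011111110011
Gen 4 (rule 105): 101010010000010011
Gen 5 (rule 124): 111111011000011011
Gen 6 (rule 105): 100001111011011111

Answer: 100001111011011111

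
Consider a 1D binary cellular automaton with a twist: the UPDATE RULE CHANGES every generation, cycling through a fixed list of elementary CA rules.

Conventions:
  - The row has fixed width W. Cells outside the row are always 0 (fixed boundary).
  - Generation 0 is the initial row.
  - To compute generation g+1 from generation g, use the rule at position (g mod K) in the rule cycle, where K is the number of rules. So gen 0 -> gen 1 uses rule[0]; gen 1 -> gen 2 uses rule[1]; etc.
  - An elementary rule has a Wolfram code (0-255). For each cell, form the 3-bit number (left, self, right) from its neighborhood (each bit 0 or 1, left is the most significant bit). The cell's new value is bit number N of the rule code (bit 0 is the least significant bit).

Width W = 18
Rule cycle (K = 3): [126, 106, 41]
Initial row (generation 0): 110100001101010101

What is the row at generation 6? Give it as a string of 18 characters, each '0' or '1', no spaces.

Gen 0: 110100001101010101
Gen 1 (rule 126): 111110011111111111
Gen 2 (rule 106): 100010110000000001
Gen 3 (rule 41): 001001100111111100
Gen 4 (rule 126): 011111111100000110
Gen 5 (rule 106): 110000000100001110
Gen 6 (rule 41): 100111110001101000

Answer: 100111110001101000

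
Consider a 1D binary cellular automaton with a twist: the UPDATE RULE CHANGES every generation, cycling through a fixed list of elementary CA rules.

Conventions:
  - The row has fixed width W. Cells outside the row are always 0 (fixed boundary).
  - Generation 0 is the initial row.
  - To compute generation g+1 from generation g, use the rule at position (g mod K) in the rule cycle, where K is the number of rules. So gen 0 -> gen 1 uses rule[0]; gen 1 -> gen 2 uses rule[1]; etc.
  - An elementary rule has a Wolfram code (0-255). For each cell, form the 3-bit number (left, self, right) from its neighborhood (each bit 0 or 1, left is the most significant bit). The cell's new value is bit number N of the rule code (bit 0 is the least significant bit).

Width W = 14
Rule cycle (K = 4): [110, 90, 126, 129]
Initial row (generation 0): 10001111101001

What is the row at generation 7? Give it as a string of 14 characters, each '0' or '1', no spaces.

Answer: 11011101101111

Derivation:
Gen 0: 10001111101001
Gen 1 (rule 110): 10011000111011
Gen 2 (rule 90): 01111101101011
Gen 3 (rule 126): 11000111111111
Gen 4 (rule 129): 00010011111110
Gen 5 (rule 110): 00110110000010
Gen 6 (rule 90): 01110111000101
Gen 7 (rule 126): 11011101101111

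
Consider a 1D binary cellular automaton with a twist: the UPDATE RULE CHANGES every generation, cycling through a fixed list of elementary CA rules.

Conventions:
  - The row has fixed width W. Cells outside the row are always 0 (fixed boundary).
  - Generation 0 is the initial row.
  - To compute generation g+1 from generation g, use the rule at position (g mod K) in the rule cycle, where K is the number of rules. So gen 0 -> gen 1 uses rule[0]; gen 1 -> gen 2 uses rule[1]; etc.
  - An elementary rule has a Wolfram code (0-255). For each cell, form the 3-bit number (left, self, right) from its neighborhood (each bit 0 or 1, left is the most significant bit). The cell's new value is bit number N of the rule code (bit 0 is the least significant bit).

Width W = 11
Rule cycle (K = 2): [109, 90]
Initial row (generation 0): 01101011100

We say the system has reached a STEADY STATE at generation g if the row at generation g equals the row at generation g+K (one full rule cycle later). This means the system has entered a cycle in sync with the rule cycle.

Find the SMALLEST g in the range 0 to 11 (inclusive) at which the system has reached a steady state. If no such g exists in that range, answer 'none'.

Gen 0: 01101011100
Gen 1 (rule 109): 01111110101
Gen 2 (rule 90): 11000010000
Gen 3 (rule 109): 11011010111
Gen 4 (rule 90): 11011000101
Gen 5 (rule 109): 11111010111
Gen 6 (rule 90): 10001000101
Gen 7 (rule 109): 10101010111
Gen 8 (rule 90): 00000000101
Gen 9 (rule 109): 11111110111
Gen 10 (rule 90): 10000010101
Gen 11 (rule 109): 10111011111
Gen 12 (rule 90): 00101010001
Gen 13 (rule 109): 10111110101

Answer: none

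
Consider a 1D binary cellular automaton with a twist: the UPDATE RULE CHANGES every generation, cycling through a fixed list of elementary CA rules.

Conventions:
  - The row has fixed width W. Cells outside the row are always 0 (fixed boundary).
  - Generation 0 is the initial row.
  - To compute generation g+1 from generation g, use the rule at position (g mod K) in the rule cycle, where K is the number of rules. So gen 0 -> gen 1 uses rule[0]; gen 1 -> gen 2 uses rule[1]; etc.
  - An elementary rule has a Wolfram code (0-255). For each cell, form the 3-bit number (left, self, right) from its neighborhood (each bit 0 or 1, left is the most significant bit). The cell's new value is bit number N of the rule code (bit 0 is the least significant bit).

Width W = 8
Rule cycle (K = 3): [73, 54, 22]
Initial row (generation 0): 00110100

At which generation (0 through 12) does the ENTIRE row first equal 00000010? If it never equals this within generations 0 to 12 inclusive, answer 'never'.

Gen 0: 00110100
Gen 1 (rule 73): 10110001
Gen 2 (rule 54): 11001011
Gen 3 (rule 22): 00111000
Gen 4 (rule 73): 10101011
Gen 5 (rule 54): 11111100
Gen 6 (rule 22): 00000010
Gen 7 (rule 73): 11111000
Gen 8 (rule 54): 00000100
Gen 9 (rule 22): 00001110
Gen 10 (rule 73): 11101010
Gen 11 (rule 54): 00011111
Gen 12 (rule 22): 00100000

Answer: 6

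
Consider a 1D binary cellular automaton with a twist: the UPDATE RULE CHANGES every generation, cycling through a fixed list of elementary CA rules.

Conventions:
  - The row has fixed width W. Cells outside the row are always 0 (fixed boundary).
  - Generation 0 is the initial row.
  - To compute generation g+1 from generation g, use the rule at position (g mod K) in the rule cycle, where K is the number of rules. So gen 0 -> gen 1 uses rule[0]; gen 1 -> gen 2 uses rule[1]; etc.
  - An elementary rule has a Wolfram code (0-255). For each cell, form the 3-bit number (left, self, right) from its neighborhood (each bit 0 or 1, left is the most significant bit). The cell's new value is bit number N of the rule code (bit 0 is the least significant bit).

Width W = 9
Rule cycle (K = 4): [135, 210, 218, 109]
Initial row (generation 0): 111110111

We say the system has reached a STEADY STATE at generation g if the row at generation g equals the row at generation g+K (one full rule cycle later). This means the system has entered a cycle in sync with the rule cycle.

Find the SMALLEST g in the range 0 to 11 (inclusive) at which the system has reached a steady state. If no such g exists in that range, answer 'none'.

Gen 0: 111110111
Gen 1 (rule 135): 011100010
Gen 2 (rule 210): 101110101
Gen 3 (rule 218): 001110000
Gen 4 (rule 109): 101010111
Gen 5 (rule 135): 101010010
Gen 6 (rule 210): 000001101
Gen 7 (rule 218): 000011100
Gen 8 (rule 109): 111010101
Gen 9 (rule 135): 010010101
Gen 10 (rule 210): 101100000
Gen 11 (rule 218): 001110000
Gen 12 (rule 109): 101010111
Gen 13 (rule 135): 101010010
Gen 14 (rule 210): 000001101
Gen 15 (rule 218): 000011100

Answer: none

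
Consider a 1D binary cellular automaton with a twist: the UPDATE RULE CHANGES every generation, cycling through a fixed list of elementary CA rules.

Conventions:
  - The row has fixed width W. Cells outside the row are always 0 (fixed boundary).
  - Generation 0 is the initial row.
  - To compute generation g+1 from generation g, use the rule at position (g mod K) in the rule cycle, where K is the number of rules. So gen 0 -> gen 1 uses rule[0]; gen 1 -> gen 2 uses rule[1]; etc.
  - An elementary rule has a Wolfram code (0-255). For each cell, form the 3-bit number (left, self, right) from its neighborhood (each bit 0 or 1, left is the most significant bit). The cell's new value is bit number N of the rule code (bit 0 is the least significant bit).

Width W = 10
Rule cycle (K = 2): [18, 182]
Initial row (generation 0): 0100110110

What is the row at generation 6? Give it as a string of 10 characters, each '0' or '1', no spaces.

Answer: 1100100011

Derivation:
Gen 0: 0100110110
Gen 1 (rule 18): 1011000001
Gen 2 (rule 182): 1100100011
Gen 3 (rule 18): 0011010100
Gen 4 (rule 182): 0100111110
Gen 5 (rule 18): 1011000001
Gen 6 (rule 182): 1100100011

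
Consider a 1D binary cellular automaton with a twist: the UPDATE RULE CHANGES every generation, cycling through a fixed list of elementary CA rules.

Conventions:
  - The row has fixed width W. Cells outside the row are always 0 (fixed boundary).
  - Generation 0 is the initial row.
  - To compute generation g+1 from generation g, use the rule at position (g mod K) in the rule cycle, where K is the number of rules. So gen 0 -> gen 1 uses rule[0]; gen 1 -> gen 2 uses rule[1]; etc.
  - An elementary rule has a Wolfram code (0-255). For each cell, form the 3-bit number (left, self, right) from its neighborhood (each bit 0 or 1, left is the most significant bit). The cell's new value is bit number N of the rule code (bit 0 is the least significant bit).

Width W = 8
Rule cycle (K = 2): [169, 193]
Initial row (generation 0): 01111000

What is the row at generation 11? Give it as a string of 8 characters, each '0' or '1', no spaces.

Answer: 11000100

Derivation:
Gen 0: 01111000
Gen 1 (rule 169): 01110011
Gen 2 (rule 193): 00110001
Gen 3 (rule 169): 10100100
Gen 4 (rule 193): 00000001
Gen 5 (rule 169): 11111100
Gen 6 (rule 193): 01111101
Gen 7 (rule 169): 01111010
Gen 8 (rule 193): 00111000
Gen 9 (rule 169): 10110011
Gen 10 (rule 193): 00010001
Gen 11 (rule 169): 11000100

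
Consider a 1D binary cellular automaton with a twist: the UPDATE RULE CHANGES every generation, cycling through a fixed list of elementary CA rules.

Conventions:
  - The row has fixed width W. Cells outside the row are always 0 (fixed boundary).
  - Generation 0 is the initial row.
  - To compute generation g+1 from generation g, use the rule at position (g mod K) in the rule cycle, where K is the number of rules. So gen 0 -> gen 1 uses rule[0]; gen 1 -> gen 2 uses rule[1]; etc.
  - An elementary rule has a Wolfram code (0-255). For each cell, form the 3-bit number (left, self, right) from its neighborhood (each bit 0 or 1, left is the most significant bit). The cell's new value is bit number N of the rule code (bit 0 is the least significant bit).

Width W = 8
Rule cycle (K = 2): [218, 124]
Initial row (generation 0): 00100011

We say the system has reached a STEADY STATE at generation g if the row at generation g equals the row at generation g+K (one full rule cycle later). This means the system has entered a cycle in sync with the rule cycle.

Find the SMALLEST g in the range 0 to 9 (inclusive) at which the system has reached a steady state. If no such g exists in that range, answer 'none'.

Gen 0: 00100011
Gen 1 (rule 218): 01010111
Gen 2 (rule 124): 01111101
Gen 3 (rule 218): 11111100
Gen 4 (rule 124): 10000110
Gen 5 (rule 218): 01001111
Gen 6 (rule 124): 01101001
Gen 7 (rule 218): 11100110
Gen 8 (rule 124): 10110111
Gen 9 (rule 218): 00110111
Gen 10 (rule 124): 00111101
Gen 11 (rule 218): 01111100

Answer: none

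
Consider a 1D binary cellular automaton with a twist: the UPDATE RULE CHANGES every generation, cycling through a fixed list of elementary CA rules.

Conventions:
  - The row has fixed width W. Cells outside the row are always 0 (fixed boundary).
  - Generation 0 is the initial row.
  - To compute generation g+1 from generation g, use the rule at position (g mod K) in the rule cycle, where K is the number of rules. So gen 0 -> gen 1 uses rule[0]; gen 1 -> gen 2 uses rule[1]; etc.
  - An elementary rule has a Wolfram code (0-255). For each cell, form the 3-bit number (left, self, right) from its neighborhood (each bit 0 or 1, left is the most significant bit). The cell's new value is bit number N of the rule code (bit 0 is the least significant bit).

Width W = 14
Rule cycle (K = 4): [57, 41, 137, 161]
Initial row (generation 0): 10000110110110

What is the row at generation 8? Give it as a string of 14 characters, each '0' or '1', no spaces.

Answer: 01001100001111

Derivation:
Gen 0: 10000110110110
Gen 1 (rule 57): 01110101101101
Gen 2 (rule 41): 01001011011010
Gen 3 (rule 137): 00000010010000
Gen 4 (rule 161): 11111000000111
Gen 5 (rule 57): 10000111110100
Gen 6 (rule 41): 00110100001001
Gen 7 (rule 137): 10100001100000
Gen 8 (rule 161): 01001100001111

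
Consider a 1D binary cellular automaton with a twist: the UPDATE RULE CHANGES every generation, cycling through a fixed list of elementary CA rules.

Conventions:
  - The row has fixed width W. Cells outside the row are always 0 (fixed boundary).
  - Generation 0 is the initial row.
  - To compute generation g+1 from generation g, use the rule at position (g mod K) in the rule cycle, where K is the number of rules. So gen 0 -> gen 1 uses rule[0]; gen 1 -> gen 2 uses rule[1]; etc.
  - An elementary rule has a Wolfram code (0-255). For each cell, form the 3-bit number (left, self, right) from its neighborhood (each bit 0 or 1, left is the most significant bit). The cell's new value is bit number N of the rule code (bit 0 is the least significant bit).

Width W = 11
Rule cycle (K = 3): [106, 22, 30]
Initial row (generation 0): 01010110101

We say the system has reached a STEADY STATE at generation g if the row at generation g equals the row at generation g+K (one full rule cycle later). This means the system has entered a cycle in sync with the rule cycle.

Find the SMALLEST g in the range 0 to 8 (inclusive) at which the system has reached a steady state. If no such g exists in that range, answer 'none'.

Gen 0: 01010110101
Gen 1 (rule 106): 10101111010
Gen 2 (rule 22): 10100000011
Gen 3 (rule 30): 10110000110
Gen 4 (rule 106): 01110001110
Gen 5 (rule 22): 10001010001
Gen 6 (rule 30): 11011011011
Gen 7 (rule 106): 11111111111
Gen 8 (rule 22): 00000000000
Gen 9 (rule 30): 00000000000
Gen 10 (rule 106): 00000000000
Gen 11 (rule 22): 00000000000

Answer: 8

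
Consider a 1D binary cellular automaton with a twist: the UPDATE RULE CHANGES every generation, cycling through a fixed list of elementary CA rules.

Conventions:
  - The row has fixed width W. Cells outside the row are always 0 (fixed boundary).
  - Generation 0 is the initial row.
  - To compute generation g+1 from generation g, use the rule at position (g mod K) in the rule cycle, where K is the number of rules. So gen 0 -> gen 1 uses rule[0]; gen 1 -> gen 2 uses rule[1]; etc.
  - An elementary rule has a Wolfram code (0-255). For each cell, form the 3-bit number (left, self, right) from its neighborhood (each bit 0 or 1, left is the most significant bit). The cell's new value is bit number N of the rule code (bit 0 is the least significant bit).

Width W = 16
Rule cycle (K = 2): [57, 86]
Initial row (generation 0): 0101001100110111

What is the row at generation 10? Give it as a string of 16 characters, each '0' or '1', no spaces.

Answer: 1010101010101011

Derivation:
Gen 0: 0101001100110111
Gen 1 (rule 57): 0010101010101100
Gen 2 (rule 86): 0110101010100110
Gen 3 (rule 57): 0101010101010101
Gen 4 (rule 86): 1101010101010101
Gen 5 (rule 57): 1010101010101010
Gen 6 (rule 86): 1010101010101011
Gen 7 (rule 57): 0101010101010110
Gen 8 (rule 86): 1101010101010011
Gen 9 (rule 57): 1010101010101010
Gen 10 (rule 86): 1010101010101011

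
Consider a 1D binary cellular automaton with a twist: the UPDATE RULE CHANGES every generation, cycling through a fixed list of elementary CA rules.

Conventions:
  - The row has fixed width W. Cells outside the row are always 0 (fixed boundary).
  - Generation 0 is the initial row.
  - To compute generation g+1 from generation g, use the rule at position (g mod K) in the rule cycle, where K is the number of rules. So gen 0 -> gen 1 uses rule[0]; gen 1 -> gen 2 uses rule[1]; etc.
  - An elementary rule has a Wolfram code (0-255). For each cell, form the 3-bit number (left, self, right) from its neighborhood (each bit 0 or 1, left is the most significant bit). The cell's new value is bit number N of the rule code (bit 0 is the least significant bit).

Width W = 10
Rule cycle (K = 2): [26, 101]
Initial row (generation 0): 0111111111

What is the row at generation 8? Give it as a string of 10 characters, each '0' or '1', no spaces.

Gen 0: 0111111111
Gen 1 (rule 26): 1100000000
Gen 2 (rule 101): 0101111111
Gen 3 (rule 26): 1001000000
Gen 4 (rule 101): 1001011111
Gen 5 (rule 26): 0110010000
Gen 6 (rule 101): 0010010111
Gen 7 (rule 26): 0101100100
Gen 8 (rule 101): 0110100101

Answer: 0110100101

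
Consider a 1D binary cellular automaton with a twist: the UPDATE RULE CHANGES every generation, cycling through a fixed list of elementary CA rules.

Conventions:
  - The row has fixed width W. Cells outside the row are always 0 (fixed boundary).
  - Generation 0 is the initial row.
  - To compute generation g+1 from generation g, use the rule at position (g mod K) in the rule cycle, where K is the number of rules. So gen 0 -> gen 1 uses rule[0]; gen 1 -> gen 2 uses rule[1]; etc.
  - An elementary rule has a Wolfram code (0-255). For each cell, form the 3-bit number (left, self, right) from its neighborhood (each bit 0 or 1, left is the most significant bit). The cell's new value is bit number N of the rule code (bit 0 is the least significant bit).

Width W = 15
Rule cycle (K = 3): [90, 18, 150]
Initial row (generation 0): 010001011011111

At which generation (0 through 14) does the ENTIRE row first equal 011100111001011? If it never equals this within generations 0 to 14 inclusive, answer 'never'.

Gen 0: 010001011011111
Gen 1 (rule 90): 101010011010001
Gen 2 (rule 18): 000001100001010
Gen 3 (rule 150): 000010010011011
Gen 4 (rule 90): 000101101111011
Gen 5 (rule 18): 001000000000000
Gen 6 (rule 150): 011100000000000
Gen 7 (rule 90): 110110000000000
Gen 8 (rule 18): 000001000000000
Gen 9 (rule 150): 000011100000000
Gen 10 (rule 90): 000110110000000
Gen 11 (rule 18): 001000001000000
Gen 12 (rule 150): 011100011100000
Gen 13 (rule 90): 110110110110000
Gen 14 (rule 18): 000000000001000

Answer: never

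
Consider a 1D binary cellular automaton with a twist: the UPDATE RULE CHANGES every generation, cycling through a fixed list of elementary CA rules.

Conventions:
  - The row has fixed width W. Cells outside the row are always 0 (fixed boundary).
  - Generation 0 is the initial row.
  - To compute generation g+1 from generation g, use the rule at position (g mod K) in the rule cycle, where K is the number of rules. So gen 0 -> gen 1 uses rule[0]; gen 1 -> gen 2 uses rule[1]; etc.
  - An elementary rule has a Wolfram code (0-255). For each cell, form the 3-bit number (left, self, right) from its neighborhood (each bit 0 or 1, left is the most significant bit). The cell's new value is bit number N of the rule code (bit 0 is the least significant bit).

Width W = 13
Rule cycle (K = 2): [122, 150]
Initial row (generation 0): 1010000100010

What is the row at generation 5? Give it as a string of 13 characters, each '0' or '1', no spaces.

Answer: 1111111010111

Derivation:
Gen 0: 1010000100010
Gen 1 (rule 122): 0101001010101
Gen 2 (rule 150): 1101111010101
Gen 3 (rule 122): 1111001101010
Gen 4 (rule 150): 0110110001011
Gen 5 (rule 122): 1111111010111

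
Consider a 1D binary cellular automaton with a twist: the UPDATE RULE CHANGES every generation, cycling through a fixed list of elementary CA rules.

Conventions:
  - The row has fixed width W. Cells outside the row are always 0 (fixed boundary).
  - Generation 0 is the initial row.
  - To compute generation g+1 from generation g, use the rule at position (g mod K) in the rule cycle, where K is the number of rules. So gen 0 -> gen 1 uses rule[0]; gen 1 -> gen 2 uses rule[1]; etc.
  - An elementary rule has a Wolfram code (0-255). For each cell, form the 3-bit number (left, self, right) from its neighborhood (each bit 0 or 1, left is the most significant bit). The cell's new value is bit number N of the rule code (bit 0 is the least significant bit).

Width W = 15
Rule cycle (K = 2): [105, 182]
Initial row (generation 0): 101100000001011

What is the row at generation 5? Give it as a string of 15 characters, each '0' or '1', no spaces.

Gen 0: 101100000001011
Gen 1 (rule 105): 011101111100111
Gen 2 (rule 182): 101010111011010
Gen 3 (rule 105): 010101101111100
Gen 4 (rule 182): 111110010111010
Gen 5 (rule 105): 100010001101100

Answer: 100010001101100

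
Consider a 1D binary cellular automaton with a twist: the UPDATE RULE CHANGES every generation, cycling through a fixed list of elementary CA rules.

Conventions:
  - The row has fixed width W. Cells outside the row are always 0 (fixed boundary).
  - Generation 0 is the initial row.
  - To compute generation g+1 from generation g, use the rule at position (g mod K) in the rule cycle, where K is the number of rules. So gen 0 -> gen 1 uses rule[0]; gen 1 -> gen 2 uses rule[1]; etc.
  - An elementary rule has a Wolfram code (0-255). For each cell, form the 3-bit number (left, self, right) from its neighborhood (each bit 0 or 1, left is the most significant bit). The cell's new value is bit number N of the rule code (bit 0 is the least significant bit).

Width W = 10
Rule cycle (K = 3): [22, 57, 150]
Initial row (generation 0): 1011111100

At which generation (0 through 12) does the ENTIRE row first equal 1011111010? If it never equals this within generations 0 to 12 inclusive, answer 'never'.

Gen 0: 1011111100
Gen 1 (rule 22): 1000000010
Gen 2 (rule 57): 0111111001
Gen 3 (rule 150): 1011110111
Gen 4 (rule 22): 1000000000
Gen 5 (rule 57): 0111111111
Gen 6 (rule 150): 1011111110
Gen 7 (rule 22): 1000000001
Gen 8 (rule 57): 0111111100
Gen 9 (rule 150): 1011111010
Gen 10 (rule 22): 1000000011
Gen 11 (rule 57): 0111111010
Gen 12 (rule 150): 1011110011

Answer: 9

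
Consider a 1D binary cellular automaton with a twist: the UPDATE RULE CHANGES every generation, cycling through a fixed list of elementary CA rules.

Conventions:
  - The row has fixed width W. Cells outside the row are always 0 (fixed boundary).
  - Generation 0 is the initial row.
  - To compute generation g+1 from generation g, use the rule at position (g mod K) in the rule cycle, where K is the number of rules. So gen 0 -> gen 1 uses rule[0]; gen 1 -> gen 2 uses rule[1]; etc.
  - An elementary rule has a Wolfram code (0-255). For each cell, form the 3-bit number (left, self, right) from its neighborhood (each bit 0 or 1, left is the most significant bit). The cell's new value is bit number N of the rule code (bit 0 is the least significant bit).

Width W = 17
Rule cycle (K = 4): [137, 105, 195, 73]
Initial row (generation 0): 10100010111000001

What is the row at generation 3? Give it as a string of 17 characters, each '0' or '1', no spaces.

Answer: 01101100010100000

Derivation:
Gen 0: 10100010111000001
Gen 1 (rule 137): 00001000110011100
Gen 2 (rule 105): 11100010110010101
Gen 3 (rule 195): 01101100010100000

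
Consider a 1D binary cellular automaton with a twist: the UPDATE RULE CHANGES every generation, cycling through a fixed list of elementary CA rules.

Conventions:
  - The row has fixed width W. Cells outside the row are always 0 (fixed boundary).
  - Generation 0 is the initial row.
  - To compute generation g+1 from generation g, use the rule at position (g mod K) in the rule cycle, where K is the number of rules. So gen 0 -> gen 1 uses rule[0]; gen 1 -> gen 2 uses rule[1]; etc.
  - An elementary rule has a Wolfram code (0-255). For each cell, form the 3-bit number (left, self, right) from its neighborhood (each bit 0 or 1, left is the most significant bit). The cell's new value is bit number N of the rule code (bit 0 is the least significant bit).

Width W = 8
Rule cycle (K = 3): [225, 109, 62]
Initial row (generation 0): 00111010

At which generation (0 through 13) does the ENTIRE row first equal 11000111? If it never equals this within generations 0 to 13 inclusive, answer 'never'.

Gen 0: 00111010
Gen 1 (rule 225): 10011100
Gen 2 (rule 109): 10010101
Gen 3 (rule 62): 11111111
Gen 4 (rule 225): 01111111
Gen 5 (rule 109): 01000001
Gen 6 (rule 62): 11100011
Gen 7 (rule 225): 01101001
Gen 8 (rule 109): 01111001
Gen 9 (rule 62): 11000111
Gen 10 (rule 225): 01010011
Gen 11 (rule 109): 01110011
Gen 12 (rule 62): 11001110
Gen 13 (rule 225): 01000110

Answer: 9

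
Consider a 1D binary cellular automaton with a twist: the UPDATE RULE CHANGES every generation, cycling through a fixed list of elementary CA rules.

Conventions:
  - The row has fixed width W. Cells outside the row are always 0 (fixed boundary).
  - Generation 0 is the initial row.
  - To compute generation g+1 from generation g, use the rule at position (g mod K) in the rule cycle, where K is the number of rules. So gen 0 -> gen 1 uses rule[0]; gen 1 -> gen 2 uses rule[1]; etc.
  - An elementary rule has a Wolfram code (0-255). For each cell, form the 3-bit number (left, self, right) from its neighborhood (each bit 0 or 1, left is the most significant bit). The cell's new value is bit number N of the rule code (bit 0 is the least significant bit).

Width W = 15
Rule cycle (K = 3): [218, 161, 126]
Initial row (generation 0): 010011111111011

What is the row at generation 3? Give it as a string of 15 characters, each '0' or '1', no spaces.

Gen 0: 010011111111011
Gen 1 (rule 218): 101111111111011
Gen 2 (rule 161): 010111111110100
Gen 3 (rule 126): 111100000011110

Answer: 111100000011110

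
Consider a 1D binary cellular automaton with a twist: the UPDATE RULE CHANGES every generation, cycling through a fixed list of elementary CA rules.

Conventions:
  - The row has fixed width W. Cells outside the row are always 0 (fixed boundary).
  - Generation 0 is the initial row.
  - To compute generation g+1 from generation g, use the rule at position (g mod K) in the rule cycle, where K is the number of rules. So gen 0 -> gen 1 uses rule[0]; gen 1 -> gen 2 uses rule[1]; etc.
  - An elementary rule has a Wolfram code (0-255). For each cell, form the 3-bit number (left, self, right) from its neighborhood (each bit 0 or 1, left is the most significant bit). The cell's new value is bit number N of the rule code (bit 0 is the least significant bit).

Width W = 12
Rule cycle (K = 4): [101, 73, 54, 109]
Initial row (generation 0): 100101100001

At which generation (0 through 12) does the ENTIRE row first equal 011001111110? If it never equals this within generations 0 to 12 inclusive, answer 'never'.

Answer: never

Derivation:
Gen 0: 100101100001
Gen 1 (rule 101): 100110101101
Gen 2 (rule 73): 000110001100
Gen 3 (rule 54): 001001010010
Gen 4 (rule 109): 101001110010
Gen 5 (rule 101): 111000010010
Gen 6 (rule 73): 101011000000
Gen 7 (rule 54): 111100100000
Gen 8 (rule 109): 100100101111
Gen 9 (rule 101): 100100110001
Gen 10 (rule 73): 000000110100
Gen 11 (rule 54): 000001001110
Gen 12 (rule 109): 111101001010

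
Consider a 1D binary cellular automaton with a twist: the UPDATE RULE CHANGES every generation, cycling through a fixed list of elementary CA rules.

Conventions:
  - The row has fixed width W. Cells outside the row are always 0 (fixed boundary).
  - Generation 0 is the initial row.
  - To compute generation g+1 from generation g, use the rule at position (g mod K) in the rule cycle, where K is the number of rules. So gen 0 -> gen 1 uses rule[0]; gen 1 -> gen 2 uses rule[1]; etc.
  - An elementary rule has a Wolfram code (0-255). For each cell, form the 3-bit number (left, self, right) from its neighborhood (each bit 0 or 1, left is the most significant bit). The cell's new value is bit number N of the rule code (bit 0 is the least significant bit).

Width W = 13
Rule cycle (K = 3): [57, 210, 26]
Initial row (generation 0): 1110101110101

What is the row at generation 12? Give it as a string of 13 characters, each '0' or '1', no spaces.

Answer: 0011000010100

Derivation:
Gen 0: 1110101110101
Gen 1 (rule 57): 1001011001010
Gen 2 (rule 210): 0110001110001
Gen 3 (rule 26): 1101011001010
Gen 4 (rule 57): 1010110100101
Gen 5 (rule 210): 0000010011000
Gen 6 (rule 26): 0000101110100
Gen 7 (rule 57): 1110011001011
Gen 8 (rule 210): 0111101110001
Gen 9 (rule 26): 1100001001010
Gen 10 (rule 57): 1011100100101
Gen 11 (rule 210): 0001111011000
Gen 12 (rule 26): 0011000010100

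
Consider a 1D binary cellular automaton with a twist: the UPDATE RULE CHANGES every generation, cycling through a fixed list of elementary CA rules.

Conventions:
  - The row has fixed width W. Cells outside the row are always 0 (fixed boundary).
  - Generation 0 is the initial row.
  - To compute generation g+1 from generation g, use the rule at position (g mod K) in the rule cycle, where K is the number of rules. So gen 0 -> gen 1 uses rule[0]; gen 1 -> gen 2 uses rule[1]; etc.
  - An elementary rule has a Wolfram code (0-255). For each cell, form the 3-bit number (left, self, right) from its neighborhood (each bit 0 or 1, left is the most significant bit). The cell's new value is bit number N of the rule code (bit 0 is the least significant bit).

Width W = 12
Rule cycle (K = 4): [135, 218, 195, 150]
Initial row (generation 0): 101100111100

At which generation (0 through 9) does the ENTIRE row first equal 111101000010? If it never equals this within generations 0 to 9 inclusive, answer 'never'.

Answer: never

Derivation:
Gen 0: 101100111100
Gen 1 (rule 135): 100001011001
Gen 2 (rule 218): 010010011110
Gen 3 (rule 195): 100100101110
Gen 4 (rule 150): 111111100101
Gen 5 (rule 135): 011111001101
Gen 6 (rule 218): 111111111100
Gen 7 (rule 195): 011111111101
Gen 8 (rule 150): 101111111001
Gen 9 (rule 135): 100111110011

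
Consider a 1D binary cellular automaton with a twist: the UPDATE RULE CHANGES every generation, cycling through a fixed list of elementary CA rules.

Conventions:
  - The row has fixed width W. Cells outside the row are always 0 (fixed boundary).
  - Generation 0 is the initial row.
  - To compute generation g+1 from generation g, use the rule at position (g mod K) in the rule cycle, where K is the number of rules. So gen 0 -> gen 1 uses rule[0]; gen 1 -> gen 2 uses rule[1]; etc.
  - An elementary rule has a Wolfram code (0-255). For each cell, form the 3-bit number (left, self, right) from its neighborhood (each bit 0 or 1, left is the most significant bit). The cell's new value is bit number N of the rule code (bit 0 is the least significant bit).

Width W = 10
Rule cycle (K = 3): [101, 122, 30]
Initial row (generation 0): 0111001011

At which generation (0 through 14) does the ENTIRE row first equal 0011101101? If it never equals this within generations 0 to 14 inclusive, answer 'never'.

Answer: 4

Derivation:
Gen 0: 0111001011
Gen 1 (rule 101): 0001001101
Gen 2 (rule 122): 0010111110
Gen 3 (rule 30): 0110100001
Gen 4 (rule 101): 0011101101
Gen 5 (rule 122): 0110111110
Gen 6 (rule 30): 1100100001
Gen 7 (rule 101): 0100101101
Gen 8 (rule 122): 1011011110
Gen 9 (rule 30): 1010010001
Gen 10 (rule 101): 1110010101
Gen 11 (rule 122): 1011101010
Gen 12 (rule 30): 1010001011
Gen 13 (rule 101): 1110101101
Gen 14 (rule 122): 1011011110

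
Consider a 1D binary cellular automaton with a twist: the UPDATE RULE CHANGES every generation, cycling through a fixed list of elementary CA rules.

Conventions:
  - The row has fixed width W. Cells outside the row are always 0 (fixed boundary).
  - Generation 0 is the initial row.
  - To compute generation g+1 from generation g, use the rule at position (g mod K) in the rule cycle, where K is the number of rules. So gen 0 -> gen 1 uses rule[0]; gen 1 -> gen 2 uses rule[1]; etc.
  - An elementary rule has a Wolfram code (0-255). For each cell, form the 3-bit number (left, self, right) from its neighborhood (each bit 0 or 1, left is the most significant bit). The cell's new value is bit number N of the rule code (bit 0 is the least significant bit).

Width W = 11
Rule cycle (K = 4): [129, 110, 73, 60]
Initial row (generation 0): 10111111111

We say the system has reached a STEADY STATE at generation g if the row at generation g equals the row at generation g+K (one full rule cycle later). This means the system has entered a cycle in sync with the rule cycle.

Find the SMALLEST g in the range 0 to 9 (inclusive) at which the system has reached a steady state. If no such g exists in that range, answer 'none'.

Gen 0: 10111111111
Gen 1 (rule 129): 00011111110
Gen 2 (rule 110): 00110000010
Gen 3 (rule 73): 10110111000
Gen 4 (rule 60): 11101100100
Gen 5 (rule 129): 01000000001
Gen 6 (rule 110): 11000000011
Gen 7 (rule 73): 11011111011
Gen 8 (rule 60): 10110000110
Gen 9 (rule 129): 00000110000
Gen 10 (rule 110): 00001110000
Gen 11 (rule 73): 11101010111
Gen 12 (rule 60): 10011111100
Gen 13 (rule 129): 00001111001

Answer: none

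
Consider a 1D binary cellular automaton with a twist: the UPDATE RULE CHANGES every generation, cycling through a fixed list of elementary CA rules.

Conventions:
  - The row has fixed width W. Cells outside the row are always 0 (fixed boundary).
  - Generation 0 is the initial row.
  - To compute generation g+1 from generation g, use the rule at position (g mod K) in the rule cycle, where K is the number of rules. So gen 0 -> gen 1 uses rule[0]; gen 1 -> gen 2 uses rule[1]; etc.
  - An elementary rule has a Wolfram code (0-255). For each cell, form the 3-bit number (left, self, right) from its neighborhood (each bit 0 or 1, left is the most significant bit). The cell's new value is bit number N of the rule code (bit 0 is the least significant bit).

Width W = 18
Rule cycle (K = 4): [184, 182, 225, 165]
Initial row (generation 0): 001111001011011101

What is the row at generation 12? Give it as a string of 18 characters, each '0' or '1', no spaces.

Gen 0: 001111001011011101
Gen 1 (rule 184): 001110100110111010
Gen 2 (rule 182): 010101111001010111
Gen 3 (rule 225): 001010111000101011
Gen 4 (rule 165): 101111010010111100
Gen 5 (rule 184): 011110101001111010
Gen 6 (rule 182): 101101111110110111
Gen 7 (rule 225): 010110111111011011
Gen 8 (rule 165): 011001011110100100
Gen 9 (rule 184): 010100111101010010
Gen 10 (rule 182): 111111011011111111
Gen 11 (rule 225): 011111101101111111
Gen 12 (rule 165): 001111010010111110

Answer: 001111010010111110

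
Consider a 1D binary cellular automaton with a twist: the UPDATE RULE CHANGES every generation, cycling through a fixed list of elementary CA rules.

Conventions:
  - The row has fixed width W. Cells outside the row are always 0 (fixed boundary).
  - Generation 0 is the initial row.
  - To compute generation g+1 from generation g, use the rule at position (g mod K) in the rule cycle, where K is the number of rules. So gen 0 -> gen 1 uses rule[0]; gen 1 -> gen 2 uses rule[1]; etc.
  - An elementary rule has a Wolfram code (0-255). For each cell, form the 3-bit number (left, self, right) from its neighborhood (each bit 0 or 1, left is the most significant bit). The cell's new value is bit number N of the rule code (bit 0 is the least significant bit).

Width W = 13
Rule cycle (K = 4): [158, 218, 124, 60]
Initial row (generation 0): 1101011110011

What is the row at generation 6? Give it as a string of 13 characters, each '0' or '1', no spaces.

Answer: 1111111011100

Derivation:
Gen 0: 1101011110011
Gen 1 (rule 158): 1001011101110
Gen 2 (rule 218): 0110011101111
Gen 3 (rule 124): 0111010111001
Gen 4 (rule 60): 0100111100101
Gen 5 (rule 158): 1111111011101
Gen 6 (rule 218): 1111111011100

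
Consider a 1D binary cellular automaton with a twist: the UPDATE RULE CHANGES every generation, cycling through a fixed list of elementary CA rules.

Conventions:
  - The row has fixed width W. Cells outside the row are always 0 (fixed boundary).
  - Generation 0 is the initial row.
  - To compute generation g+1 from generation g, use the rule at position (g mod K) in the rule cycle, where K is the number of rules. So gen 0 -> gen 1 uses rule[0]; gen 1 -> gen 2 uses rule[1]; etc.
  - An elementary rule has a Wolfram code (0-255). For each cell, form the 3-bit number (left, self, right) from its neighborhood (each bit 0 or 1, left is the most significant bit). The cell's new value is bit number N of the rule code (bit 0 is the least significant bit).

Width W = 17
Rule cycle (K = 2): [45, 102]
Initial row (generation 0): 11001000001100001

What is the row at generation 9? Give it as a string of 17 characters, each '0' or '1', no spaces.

Gen 0: 11001000001100001
Gen 1 (rule 45): 10001011101001101
Gen 2 (rule 102): 10011100111010111
Gen 3 (rule 45): 10010000100111100
Gen 4 (rule 102): 10110001101000100
Gen 5 (rule 45): 11100101011010101
Gen 6 (rule 102): 00101111101111111
Gen 7 (rule 45): 10111000011000000
Gen 8 (rule 102): 11001000101000000
Gen 9 (rule 45): 10001010111011111

Answer: 10001010111011111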